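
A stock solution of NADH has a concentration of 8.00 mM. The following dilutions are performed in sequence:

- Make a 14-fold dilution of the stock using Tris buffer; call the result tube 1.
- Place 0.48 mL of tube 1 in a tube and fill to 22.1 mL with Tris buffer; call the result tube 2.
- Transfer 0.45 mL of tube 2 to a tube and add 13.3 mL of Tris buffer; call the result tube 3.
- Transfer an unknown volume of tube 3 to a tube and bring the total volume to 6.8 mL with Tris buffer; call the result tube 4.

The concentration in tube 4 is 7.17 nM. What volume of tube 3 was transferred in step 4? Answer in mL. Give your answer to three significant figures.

Step 1: 14-fold → factor 14
Step 2: 0.48 mL brought to 22.1 mL → factor 22.1/0.48 = 46.042
Step 3: 0.45 mL + 13.3 mL = 13.75 mL total → factor 13.75/0.45 = 30.556
Step 4: v brought to 6.8 mL → factor = 6.8 mL/v
Product of known-step factors = 19696
Overall factor = 8.00 mM / (7.17 nM) = 1.1158 × 10^6
Step-4 factor = 1.1158 × 10^6 / 19696 = 56.65
v = 6.8 mL / 56.65 = 0.120 mL

0.120 mL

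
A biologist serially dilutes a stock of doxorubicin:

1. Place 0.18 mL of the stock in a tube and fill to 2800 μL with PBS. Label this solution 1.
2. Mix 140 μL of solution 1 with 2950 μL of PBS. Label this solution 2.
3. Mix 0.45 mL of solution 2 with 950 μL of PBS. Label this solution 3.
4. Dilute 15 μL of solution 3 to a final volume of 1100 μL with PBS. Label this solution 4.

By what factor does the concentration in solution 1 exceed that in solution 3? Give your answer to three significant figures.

68.7

Step 1: 0.18 mL brought to 2800 μL → factor 2.8/0.18 = 15.556
Step 2: 140 μL + 2950 μL = 3090 μL total → factor 3090/140 = 22.071
Step 3: 0.45 mL + 950 μL = 1.4 mL total → factor 1.4/0.45 = 3.1111
Dilution factor to solution 1 = 15.556; to solution 3 = 1068.1
[solution 1]/[solution 3] = (factor to solution 3)/(factor to solution 1) = 1068.1/15.556 = 68.7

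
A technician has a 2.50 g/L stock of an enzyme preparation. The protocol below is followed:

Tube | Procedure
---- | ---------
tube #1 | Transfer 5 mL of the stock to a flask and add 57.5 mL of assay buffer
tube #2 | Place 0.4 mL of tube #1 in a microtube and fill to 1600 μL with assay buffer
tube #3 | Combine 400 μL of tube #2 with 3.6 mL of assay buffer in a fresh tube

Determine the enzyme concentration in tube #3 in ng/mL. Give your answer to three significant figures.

5.00 × 10^3 ng/mL

Step 1: 5 mL + 57.5 mL = 62.5 mL total → factor 62.5/5 = 12.5
Step 2: 0.4 mL brought to 1600 μL → factor 1.6/0.4 = 4
Step 3: 400 μL + 3.6 mL = 4000 μL total → factor 4000/400 = 10
Overall dilution factor = 12.5 × 4 × 10 = 500
Final = 2.50 g/L / 500 = 0.005000 g/L = 5.00 × 10^3 ng/mL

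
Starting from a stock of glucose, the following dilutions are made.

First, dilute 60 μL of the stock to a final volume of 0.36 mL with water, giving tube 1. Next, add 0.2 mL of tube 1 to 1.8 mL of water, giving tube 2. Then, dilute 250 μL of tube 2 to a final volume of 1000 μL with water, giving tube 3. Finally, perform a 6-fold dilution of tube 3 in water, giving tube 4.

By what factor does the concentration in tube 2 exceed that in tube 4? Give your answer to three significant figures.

24.0

Step 1: 60 μL brought to 0.36 mL → factor 360/60 = 6
Step 2: 0.2 mL + 1.8 mL = 2 mL total → factor 2/0.2 = 10
Step 3: 250 μL brought to 1000 μL → factor 1000/250 = 4
Step 4: 6-fold → factor 6
Dilution factor to tube 2 = 60; to tube 4 = 1440
[tube 2]/[tube 4] = (factor to tube 4)/(factor to tube 2) = 1440/60 = 24.0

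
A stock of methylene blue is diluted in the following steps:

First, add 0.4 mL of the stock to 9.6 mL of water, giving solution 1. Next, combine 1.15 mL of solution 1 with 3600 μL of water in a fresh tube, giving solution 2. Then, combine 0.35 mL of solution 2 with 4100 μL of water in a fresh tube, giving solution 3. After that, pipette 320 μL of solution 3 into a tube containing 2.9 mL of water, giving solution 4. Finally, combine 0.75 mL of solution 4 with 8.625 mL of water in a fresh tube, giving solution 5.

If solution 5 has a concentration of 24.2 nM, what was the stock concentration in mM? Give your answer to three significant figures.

4.00 mM

Step 1: 0.4 mL + 9.6 mL = 10 mL total → factor 10/0.4 = 25
Step 2: 1.15 mL + 3600 μL = 4.75 mL total → factor 4.75/1.15 = 4.1304
Step 3: 0.35 mL + 4100 μL = 4.45 mL total → factor 4.45/0.35 = 12.714
Step 4: 320 μL + 2.9 mL = 3220 μL total → factor 3220/320 = 10.062
Step 5: 0.75 mL + 8.625 mL = 9.375 mL total → factor 9.375/0.75 = 12.5
Overall dilution factor = 25 × 4.1304 × 12.714 × 10.062 × 12.5 = 1.6514 × 10^5
Stock = 24.2 nM × 1.6514 × 10^5 = 3.996 × 10^6 nM = 4.00 mM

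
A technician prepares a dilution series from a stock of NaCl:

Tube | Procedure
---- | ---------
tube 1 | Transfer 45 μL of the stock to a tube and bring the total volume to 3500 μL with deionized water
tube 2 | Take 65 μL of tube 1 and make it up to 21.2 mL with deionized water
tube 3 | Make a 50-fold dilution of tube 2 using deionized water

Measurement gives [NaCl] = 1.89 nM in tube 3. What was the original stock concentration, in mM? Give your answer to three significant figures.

Step 1: 45 μL brought to 3500 μL → factor 3500/45 = 77.778
Step 2: 65 μL brought to 21.2 mL → factor 21200/65 = 326.15
Step 3: 50-fold → factor 50
Overall dilution factor = 77.778 × 326.15 × 50 = 1.2684 × 10^6
Stock = 1.89 nM × 1.2684 × 10^6 = 2.397 × 10^6 nM = 2.40 mM

2.40 mM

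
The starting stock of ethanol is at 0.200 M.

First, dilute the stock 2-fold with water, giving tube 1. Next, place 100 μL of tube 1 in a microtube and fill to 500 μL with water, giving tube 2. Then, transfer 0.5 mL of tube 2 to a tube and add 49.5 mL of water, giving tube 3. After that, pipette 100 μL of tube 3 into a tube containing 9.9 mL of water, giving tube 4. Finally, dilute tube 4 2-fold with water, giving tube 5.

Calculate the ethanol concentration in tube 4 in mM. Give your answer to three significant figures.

Step 1: 2-fold → factor 2
Step 2: 100 μL brought to 500 μL → factor 500/100 = 5
Step 3: 0.5 mL + 49.5 mL = 50 mL total → factor 50/0.5 = 100
Step 4: 100 μL + 9.9 mL = 10000 μL total → factor 10000/100 = 100
Dilution factor through tube 4 = 2 × 5 × 100 × 100 = 1 × 10^5
[tube 4] = 0.200 M / 1 × 10^5 = 2.000 × 10^-6 M = 0.00200 mM

0.00200 mM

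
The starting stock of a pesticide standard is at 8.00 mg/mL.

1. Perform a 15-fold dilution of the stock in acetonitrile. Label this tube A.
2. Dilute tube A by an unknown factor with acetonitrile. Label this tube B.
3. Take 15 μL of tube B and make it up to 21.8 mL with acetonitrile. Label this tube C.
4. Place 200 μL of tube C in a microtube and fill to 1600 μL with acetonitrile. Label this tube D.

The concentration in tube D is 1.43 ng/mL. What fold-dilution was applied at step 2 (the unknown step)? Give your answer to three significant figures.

32.1-fold

Step 1: 15-fold → factor 15
Step 2: unknown factor x
Step 3: 15 μL brought to 21.8 mL → factor 21800/15 = 1453.3
Step 4: 200 μL brought to 1600 μL → factor 1600/200 = 8
Product of known-step factors = 1.744 × 10^5
Overall factor = 8.00 mg/mL / (1.43 ng/mL) = 5.5944 × 10^6
x = 5.5944 × 10^6 / 1.744 × 10^5 = 32.1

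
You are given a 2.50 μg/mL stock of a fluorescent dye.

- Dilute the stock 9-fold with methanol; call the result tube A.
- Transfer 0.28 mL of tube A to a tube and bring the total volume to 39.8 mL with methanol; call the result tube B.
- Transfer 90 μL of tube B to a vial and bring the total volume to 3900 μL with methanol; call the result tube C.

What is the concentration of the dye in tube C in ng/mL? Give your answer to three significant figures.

0.0451 ng/mL

Step 1: 9-fold → factor 9
Step 2: 0.28 mL brought to 39.8 mL → factor 39.8/0.28 = 142.14
Step 3: 90 μL brought to 3900 μL → factor 3900/90 = 43.333
Overall dilution factor = 9 × 142.14 × 43.333 = 55436
Final = 2.50 μg/mL / 55436 = 4.510 × 10^-5 μg/mL = 0.0451 ng/mL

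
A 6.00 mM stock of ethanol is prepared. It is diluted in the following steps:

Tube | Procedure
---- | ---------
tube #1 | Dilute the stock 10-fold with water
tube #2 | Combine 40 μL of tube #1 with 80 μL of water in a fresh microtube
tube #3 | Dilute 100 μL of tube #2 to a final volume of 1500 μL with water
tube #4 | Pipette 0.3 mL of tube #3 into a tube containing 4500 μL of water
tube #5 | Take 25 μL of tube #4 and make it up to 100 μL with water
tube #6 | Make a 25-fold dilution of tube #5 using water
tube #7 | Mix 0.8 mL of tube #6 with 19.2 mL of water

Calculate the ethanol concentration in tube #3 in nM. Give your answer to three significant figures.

1.33 × 10^4 nM

Step 1: 10-fold → factor 10
Step 2: 40 μL + 80 μL = 120 μL total → factor 120/40 = 3
Step 3: 100 μL brought to 1500 μL → factor 1500/100 = 15
Dilution factor through tube #3 = 10 × 3 × 15 = 450
[tube #3] = 6.00 mM / 450 = 0.01333 mM = 1.33 × 10^4 nM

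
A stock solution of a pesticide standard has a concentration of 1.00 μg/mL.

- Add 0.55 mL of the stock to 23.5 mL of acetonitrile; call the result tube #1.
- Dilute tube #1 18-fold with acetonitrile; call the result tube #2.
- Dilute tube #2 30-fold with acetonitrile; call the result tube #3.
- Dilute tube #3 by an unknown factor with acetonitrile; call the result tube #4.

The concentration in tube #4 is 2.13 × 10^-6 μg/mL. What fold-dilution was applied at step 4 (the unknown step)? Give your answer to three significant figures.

Step 1: 0.55 mL + 23.5 mL = 24.05 mL total → factor 24.05/0.55 = 43.727
Step 2: 18-fold → factor 18
Step 3: 30-fold → factor 30
Step 4: unknown factor x
Product of known-step factors = 23613
Overall factor = 1.00 μg/mL / (2.13 × 10^-6 μg/mL) = 4.6948 × 10^5
x = 4.6948 × 10^5 / 23613 = 19.9

19.9-fold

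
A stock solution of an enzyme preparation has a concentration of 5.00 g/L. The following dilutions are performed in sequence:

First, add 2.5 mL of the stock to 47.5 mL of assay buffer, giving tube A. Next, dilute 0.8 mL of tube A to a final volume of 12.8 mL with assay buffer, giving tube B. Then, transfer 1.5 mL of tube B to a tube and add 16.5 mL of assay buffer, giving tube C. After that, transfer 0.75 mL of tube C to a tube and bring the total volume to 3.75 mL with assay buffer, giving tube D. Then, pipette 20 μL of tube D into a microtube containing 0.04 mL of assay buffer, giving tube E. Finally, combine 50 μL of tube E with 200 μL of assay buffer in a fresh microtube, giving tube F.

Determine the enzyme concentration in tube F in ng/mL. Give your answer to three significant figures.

17.4 ng/mL

Step 1: 2.5 mL + 47.5 mL = 50 mL total → factor 50/2.5 = 20
Step 2: 0.8 mL brought to 12.8 mL → factor 12.8/0.8 = 16
Step 3: 1.5 mL + 16.5 mL = 18 mL total → factor 18/1.5 = 12
Step 4: 0.75 mL brought to 3.75 mL → factor 3.75/0.75 = 5
Step 5: 20 μL + 0.04 mL = 60 μL total → factor 60/20 = 3
Step 6: 50 μL + 200 μL = 250 μL total → factor 250/50 = 5
Overall dilution factor = 20 × 16 × 12 × 5 × 3 × 5 = 2.88 × 10^5
Final = 5.00 g/L / 2.88 × 10^5 = 1.736 × 10^-5 g/L = 17.4 ng/mL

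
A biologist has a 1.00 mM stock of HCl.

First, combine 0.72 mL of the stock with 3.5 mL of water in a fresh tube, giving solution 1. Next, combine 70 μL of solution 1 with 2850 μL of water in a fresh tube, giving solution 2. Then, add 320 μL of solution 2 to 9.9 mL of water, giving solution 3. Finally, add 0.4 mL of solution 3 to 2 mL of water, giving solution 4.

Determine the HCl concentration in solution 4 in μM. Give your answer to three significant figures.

0.0213 μM

Step 1: 0.72 mL + 3.5 mL = 4.22 mL total → factor 4.22/0.72 = 5.8611
Step 2: 70 μL + 2850 μL = 2920 μL total → factor 2920/70 = 41.714
Step 3: 320 μL + 9.9 mL = 10220 μL total → factor 10220/320 = 31.938
Step 4: 0.4 mL + 2 mL = 2.4 mL total → factor 2.4/0.4 = 6
Overall dilution factor = 5.8611 × 41.714 × 31.938 × 6 = 46851
Final = 1.00 mM / 46851 = 2.134 × 10^-5 mM = 0.0213 μM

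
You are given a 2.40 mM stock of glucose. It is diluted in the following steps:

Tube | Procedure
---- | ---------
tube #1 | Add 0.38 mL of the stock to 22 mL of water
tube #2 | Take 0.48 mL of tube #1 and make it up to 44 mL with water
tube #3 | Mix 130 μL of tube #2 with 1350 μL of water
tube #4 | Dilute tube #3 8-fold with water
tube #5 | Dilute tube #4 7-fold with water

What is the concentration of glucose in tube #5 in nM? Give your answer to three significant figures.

0.697 nM

Step 1: 0.38 mL + 22 mL = 22.38 mL total → factor 22.38/0.38 = 58.895
Step 2: 0.48 mL brought to 44 mL → factor 44/0.48 = 91.667
Step 3: 130 μL + 1350 μL = 1480 μL total → factor 1480/130 = 11.385
Step 4: 8-fold → factor 8
Step 5: 7-fold → factor 7
Overall dilution factor = 58.895 × 91.667 × 11.385 × 8 × 7 = 3.4419 × 10^6
Final = 2.40 mM / 3.4419 × 10^6 = 6.973 × 10^-7 mM = 0.697 nM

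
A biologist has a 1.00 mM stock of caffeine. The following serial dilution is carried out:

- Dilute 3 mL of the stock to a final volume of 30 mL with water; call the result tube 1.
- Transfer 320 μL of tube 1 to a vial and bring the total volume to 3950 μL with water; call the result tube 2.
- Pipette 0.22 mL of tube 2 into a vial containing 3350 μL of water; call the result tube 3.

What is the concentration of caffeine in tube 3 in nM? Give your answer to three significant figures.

499 nM

Step 1: 3 mL brought to 30 mL → factor 30/3 = 10
Step 2: 320 μL brought to 3950 μL → factor 3950/320 = 12.344
Step 3: 0.22 mL + 3350 μL = 3.57 mL total → factor 3.57/0.22 = 16.227
Overall dilution factor = 10 × 12.344 × 16.227 = 2003.1
Final = 1.00 mM / 2003.1 = 0.0004992 mM = 499 nM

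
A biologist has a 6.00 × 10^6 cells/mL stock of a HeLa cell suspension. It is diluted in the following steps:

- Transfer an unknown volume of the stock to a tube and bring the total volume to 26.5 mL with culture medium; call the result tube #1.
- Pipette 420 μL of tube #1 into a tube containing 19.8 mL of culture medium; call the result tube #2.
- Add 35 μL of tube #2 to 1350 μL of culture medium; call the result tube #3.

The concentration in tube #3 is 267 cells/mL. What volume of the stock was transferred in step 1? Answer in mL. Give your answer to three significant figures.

Step 1: v brought to 26.5 mL → factor = 26.5 mL/v
Step 2: 420 μL + 19.8 mL = 20220 μL total → factor 20220/420 = 48.143
Step 3: 35 μL + 1350 μL = 1385 μL total → factor 1385/35 = 39.571
Product of known-step factors = 1905.1
Overall factor = 6.00 × 10^6 cells/mL / (267 cells/mL) = 22472
Step-1 factor = 22472 / 1905.1 = 11.796
v = 26.5 mL / 11.796 = 2.25 mL

2.25 mL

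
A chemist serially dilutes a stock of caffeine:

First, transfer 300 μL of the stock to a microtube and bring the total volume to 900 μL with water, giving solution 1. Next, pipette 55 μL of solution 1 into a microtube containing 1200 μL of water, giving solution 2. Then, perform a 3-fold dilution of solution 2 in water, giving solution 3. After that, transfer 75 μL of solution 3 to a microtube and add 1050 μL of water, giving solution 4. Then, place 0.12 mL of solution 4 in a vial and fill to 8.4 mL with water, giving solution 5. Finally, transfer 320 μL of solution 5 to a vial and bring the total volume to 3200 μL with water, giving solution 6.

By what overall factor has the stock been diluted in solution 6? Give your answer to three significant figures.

Step 1: 300 μL brought to 900 μL → factor 900/300 = 3
Step 2: 55 μL + 1200 μL = 1255 μL total → factor 1255/55 = 22.818
Step 3: 3-fold → factor 3
Step 4: 75 μL + 1050 μL = 1125 μL total → factor 1125/75 = 15
Step 5: 0.12 mL brought to 8.4 mL → factor 8.4/0.12 = 70
Step 6: 320 μL brought to 3200 μL → factor 3200/320 = 10
Overall dilution factor = 3 × 22.818 × 3 × 15 × 70 × 10 = 2.1563 × 10^6

2.16 × 10^6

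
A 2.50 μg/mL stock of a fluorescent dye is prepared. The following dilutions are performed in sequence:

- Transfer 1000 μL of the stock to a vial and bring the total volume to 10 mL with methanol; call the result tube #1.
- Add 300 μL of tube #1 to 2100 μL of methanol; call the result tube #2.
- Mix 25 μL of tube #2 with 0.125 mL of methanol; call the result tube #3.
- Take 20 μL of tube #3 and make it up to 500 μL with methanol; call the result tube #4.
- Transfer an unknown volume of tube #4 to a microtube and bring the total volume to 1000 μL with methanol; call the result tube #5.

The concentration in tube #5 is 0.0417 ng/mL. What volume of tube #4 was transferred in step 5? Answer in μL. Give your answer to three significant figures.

Step 1: 1000 μL brought to 10 mL → factor 10000/1000 = 10
Step 2: 300 μL + 2100 μL = 2400 μL total → factor 2400/300 = 8
Step 3: 25 μL + 0.125 mL = 150 μL total → factor 150/25 = 6
Step 4: 20 μL brought to 500 μL → factor 500/20 = 25
Step 5: v brought to 1000 μL → factor = 1000 μL/v
Product of known-step factors = 12000
Overall factor = 2.50 μg/mL / (0.0417 ng/mL) = 59952
Step-5 factor = 59952 / 12000 = 4.996
v = 1000 μL / 4.996 = 200 μL

200 μL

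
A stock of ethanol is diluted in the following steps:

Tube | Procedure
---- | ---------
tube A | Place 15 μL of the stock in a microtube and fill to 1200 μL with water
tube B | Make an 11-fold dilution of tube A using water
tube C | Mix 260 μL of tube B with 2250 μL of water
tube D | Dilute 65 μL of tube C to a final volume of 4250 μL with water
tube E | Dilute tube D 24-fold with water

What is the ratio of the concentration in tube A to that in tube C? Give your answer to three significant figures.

106

Step 1: 15 μL brought to 1200 μL → factor 1200/15 = 80
Step 2: 11-fold → factor 11
Step 3: 260 μL + 2250 μL = 2510 μL total → factor 2510/260 = 9.6538
Dilution factor to tube A = 80; to tube C = 8495.4
[tube A]/[tube C] = (factor to tube C)/(factor to tube A) = 8495.4/80 = 106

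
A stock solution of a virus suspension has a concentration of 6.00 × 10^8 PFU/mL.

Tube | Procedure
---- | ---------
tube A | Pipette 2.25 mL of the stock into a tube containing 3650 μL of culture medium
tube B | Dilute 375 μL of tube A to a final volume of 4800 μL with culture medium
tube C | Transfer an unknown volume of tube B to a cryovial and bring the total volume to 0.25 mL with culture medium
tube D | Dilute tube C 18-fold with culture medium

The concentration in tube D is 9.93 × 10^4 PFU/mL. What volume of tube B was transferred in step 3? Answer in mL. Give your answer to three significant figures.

Step 1: 2.25 mL + 3650 μL = 5.9 mL total → factor 5.9/2.25 = 2.6222
Step 2: 375 μL brought to 4800 μL → factor 4800/375 = 12.8
Step 3: v brought to 0.25 mL → factor = 0.25 mL/v
Step 4: 18-fold → factor 18
Product of known-step factors = 604.16
Overall factor = 6.00 × 10^8 PFU/mL / (9.93 × 10^4 PFU/mL) = 6042.3
Step-3 factor = 6042.3 / 604.16 = 10.001
v = 0.25 mL / 10.001 = 0.0250 mL

0.0250 mL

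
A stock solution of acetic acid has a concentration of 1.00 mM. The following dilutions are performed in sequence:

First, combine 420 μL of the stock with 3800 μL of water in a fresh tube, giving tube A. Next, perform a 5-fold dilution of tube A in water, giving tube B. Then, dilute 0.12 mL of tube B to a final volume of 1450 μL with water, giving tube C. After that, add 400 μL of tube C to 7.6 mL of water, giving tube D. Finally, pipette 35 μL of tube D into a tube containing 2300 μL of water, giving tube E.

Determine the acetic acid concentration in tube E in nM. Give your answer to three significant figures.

Step 1: 420 μL + 3800 μL = 4220 μL total → factor 4220/420 = 10.048
Step 2: 5-fold → factor 5
Step 3: 0.12 mL brought to 1450 μL → factor 1.45/0.12 = 12.083
Step 4: 400 μL + 7.6 mL = 8000 μL total → factor 8000/400 = 20
Step 5: 35 μL + 2300 μL = 2335 μL total → factor 2335/35 = 66.714
Overall dilution factor = 10.048 × 5 × 12.083 × 20 × 66.714 = 8.0997 × 10^5
Final = 1.00 mM / 8.0997 × 10^5 = 1.235 × 10^-6 mM = 1.23 nM

1.23 nM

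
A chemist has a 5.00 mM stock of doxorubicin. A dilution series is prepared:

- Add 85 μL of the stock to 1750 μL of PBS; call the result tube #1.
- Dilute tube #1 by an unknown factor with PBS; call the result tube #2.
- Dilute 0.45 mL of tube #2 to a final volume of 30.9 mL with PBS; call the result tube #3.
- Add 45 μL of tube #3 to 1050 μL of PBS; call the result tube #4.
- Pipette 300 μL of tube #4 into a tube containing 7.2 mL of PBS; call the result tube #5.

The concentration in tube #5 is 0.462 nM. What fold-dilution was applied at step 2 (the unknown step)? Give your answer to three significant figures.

12.0-fold

Step 1: 85 μL + 1750 μL = 1835 μL total → factor 1835/85 = 21.588
Step 2: unknown factor x
Step 3: 0.45 mL brought to 30.9 mL → factor 30.9/0.45 = 68.667
Step 4: 45 μL + 1050 μL = 1095 μL total → factor 1095/45 = 24.333
Step 5: 300 μL + 7.2 mL = 7500 μL total → factor 7500/300 = 25
Product of known-step factors = 9.0179 × 10^5
Overall factor = 5.00 mM / (0.462 nM) = 1.0823 × 10^7
x = 1.0823 × 10^7 / 9.0179 × 10^5 = 12.0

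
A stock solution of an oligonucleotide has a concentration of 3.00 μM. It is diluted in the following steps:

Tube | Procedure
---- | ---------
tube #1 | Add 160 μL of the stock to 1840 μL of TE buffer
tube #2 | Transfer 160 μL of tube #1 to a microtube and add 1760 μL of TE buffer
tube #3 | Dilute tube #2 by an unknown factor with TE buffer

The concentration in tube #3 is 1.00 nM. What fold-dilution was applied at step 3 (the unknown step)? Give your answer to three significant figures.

Step 1: 160 μL + 1840 μL = 2000 μL total → factor 2000/160 = 12.5
Step 2: 160 μL + 1760 μL = 1920 μL total → factor 1920/160 = 12
Step 3: unknown factor x
Product of known-step factors = 150
Overall factor = 3.00 μM / (1.00 nM) = 3000
x = 3000 / 150 = 20.0

20.0-fold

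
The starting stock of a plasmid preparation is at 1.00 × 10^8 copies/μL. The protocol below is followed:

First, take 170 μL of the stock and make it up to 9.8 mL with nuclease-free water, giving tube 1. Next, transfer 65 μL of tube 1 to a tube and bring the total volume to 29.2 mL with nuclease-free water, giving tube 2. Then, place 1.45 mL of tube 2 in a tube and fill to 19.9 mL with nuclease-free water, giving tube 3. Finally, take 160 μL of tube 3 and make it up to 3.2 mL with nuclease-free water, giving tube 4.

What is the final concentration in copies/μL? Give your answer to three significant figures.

14.1 copies/μL

Step 1: 170 μL brought to 9.8 mL → factor 9800/170 = 57.647
Step 2: 65 μL brought to 29.2 mL → factor 29200/65 = 449.23
Step 3: 1.45 mL brought to 19.9 mL → factor 19.9/1.45 = 13.724
Step 4: 160 μL brought to 3.2 mL → factor 3200/160 = 20
Overall dilution factor = 57.647 × 449.23 × 13.724 × 20 = 7.1082 × 10^6
Final = 1.00 × 10^8 copies/μL / 7.1082 × 10^6 = 14.1 copies/μL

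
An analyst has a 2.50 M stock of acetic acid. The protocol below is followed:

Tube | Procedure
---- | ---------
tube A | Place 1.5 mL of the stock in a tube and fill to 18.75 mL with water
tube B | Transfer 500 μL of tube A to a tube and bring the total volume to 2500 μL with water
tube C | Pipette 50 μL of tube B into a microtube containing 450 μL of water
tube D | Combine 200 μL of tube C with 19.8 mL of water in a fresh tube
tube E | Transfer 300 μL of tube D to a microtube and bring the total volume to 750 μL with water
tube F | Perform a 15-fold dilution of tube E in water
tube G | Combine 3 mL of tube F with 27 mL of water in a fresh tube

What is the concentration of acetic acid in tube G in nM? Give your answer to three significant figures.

Step 1: 1.5 mL brought to 18.75 mL → factor 18.75/1.5 = 12.5
Step 2: 500 μL brought to 2500 μL → factor 2500/500 = 5
Step 3: 50 μL + 450 μL = 500 μL total → factor 500/50 = 10
Step 4: 200 μL + 19.8 mL = 20000 μL total → factor 20000/200 = 100
Step 5: 300 μL brought to 750 μL → factor 750/300 = 2.5
Step 6: 15-fold → factor 15
Step 7: 3 mL + 27 mL = 30 mL total → factor 30/3 = 10
Overall dilution factor = 12.5 × 5 × 10 × 100 × 2.5 × 15 × 10 = 2.3438 × 10^7
Final = 2.50 M / 2.3438 × 10^7 = 1.067 × 10^-7 M = 107 nM

107 nM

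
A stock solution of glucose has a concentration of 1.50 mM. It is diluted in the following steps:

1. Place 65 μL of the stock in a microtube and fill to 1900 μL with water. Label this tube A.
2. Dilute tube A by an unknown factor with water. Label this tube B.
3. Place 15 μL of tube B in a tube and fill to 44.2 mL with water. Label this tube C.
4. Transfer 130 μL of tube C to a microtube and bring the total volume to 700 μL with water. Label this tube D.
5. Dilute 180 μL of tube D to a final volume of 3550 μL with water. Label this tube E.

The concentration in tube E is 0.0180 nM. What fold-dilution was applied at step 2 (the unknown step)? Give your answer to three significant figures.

9.11-fold

Step 1: 65 μL brought to 1900 μL → factor 1900/65 = 29.231
Step 2: unknown factor x
Step 3: 15 μL brought to 44.2 mL → factor 44200/15 = 2946.7
Step 4: 130 μL brought to 700 μL → factor 700/130 = 5.3846
Step 5: 180 μL brought to 3550 μL → factor 3550/180 = 19.722
Product of known-step factors = 9.1471 × 10^6
Overall factor = 1.50 mM / (0.0180 nM) = 8.3333 × 10^7
x = 8.3333 × 10^7 / 9.1471 × 10^6 = 9.11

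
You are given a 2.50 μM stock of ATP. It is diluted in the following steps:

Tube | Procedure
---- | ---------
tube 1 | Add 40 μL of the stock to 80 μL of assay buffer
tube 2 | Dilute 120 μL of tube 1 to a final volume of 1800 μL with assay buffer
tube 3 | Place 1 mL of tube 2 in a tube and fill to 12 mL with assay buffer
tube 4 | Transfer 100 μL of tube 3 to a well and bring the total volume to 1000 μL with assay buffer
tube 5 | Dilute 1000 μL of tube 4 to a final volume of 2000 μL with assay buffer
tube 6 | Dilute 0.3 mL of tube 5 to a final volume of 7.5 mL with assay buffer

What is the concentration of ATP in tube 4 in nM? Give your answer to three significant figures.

Step 1: 40 μL + 80 μL = 120 μL total → factor 120/40 = 3
Step 2: 120 μL brought to 1800 μL → factor 1800/120 = 15
Step 3: 1 mL brought to 12 mL → factor 12/1 = 12
Step 4: 100 μL brought to 1000 μL → factor 1000/100 = 10
Dilution factor through tube 4 = 3 × 15 × 12 × 10 = 5400
[tube 4] = 2.50 μM / 5400 = 0.0004630 μM = 0.463 nM

0.463 nM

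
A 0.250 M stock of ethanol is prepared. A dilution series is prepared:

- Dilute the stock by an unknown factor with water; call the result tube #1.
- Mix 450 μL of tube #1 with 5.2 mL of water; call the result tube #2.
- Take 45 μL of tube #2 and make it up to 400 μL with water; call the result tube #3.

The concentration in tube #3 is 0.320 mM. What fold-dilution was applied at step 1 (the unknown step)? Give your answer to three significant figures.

Step 1: unknown factor x
Step 2: 450 μL + 5.2 mL = 5650 μL total → factor 5650/450 = 12.556
Step 3: 45 μL brought to 400 μL → factor 400/45 = 8.8889
Product of known-step factors = 111.6
Overall factor = 0.250 M / (0.320 mM) = 781.25
x = 781.25 / 111.6 = 7.00

7.00-fold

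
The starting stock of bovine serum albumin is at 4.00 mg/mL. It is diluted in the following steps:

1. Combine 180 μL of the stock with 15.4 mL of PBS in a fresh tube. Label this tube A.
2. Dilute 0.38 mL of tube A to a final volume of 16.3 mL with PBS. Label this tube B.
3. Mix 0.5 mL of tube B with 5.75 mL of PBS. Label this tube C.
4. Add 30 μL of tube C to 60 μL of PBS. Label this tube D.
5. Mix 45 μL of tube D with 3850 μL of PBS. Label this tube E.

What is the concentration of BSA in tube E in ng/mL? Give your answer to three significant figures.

0.332 ng/mL

Step 1: 180 μL + 15.4 mL = 15580 μL total → factor 15580/180 = 86.556
Step 2: 0.38 mL brought to 16.3 mL → factor 16.3/0.38 = 42.895
Step 3: 0.5 mL + 5.75 mL = 6.25 mL total → factor 6.25/0.5 = 12.5
Step 4: 30 μL + 60 μL = 90 μL total → factor 90/30 = 3
Step 5: 45 μL + 3850 μL = 3895 μL total → factor 3895/45 = 86.556
Overall dilution factor = 86.556 × 42.895 × 12.5 × 3 × 86.556 = 1.2051 × 10^7
Final = 4.00 mg/mL / 1.2051 × 10^7 = 3.319 × 10^-7 mg/mL = 0.332 ng/mL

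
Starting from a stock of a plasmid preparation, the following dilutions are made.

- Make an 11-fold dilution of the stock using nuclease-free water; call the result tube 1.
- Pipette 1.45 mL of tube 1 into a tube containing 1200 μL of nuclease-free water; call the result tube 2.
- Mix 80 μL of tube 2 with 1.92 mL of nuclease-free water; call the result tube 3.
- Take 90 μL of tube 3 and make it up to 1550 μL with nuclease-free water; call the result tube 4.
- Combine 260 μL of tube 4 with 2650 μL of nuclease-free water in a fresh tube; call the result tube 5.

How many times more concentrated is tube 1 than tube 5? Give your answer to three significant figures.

8.81 × 10^3

Step 1: 11-fold → factor 11
Step 2: 1.45 mL + 1200 μL = 2.65 mL total → factor 2.65/1.45 = 1.8276
Step 3: 80 μL + 1.92 mL = 2000 μL total → factor 2000/80 = 25
Step 4: 90 μL brought to 1550 μL → factor 1550/90 = 17.222
Step 5: 260 μL + 2650 μL = 2910 μL total → factor 2910/260 = 11.192
Dilution factor to tube 1 = 11; to tube 5 = 96877
[tube 1]/[tube 5] = (factor to tube 5)/(factor to tube 1) = 96877/11 = 8.81 × 10^3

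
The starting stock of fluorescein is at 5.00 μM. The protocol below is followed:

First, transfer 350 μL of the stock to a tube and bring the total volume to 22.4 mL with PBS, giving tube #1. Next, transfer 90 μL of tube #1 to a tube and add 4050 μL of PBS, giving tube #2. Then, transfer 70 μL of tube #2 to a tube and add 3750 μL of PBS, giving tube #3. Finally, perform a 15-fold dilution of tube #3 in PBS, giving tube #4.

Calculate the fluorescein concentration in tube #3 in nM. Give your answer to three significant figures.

Step 1: 350 μL brought to 22.4 mL → factor 22400/350 = 64
Step 2: 90 μL + 4050 μL = 4140 μL total → factor 4140/90 = 46
Step 3: 70 μL + 3750 μL = 3820 μL total → factor 3820/70 = 54.571
Dilution factor through tube #3 = 64 × 46 × 54.571 = 1.6066 × 10^5
[tube #3] = 5.00 μM / 1.6066 × 10^5 = 3.112 × 10^-5 μM = 0.0311 nM

0.0311 nM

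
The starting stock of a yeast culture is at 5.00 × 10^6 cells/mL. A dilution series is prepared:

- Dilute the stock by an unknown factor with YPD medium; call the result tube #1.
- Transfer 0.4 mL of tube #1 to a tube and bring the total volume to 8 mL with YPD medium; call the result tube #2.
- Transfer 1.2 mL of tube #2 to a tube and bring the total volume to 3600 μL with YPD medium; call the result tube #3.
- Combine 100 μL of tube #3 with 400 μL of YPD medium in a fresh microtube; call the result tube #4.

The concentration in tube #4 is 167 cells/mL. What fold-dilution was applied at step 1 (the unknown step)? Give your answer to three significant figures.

99.8-fold

Step 1: unknown factor x
Step 2: 0.4 mL brought to 8 mL → factor 8/0.4 = 20
Step 3: 1.2 mL brought to 3600 μL → factor 3.6/1.2 = 3
Step 4: 100 μL + 400 μL = 500 μL total → factor 500/100 = 5
Product of known-step factors = 300
Overall factor = 5.00 × 10^6 cells/mL / (167 cells/mL) = 29940
x = 29940 / 300 = 99.8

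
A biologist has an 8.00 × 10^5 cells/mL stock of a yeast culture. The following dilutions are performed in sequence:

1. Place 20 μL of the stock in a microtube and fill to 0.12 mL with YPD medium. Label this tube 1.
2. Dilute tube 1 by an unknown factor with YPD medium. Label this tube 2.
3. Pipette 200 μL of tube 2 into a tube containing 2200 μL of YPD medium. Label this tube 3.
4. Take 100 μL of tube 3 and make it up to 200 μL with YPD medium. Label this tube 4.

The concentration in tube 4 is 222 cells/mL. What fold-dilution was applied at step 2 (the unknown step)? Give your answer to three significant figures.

25.0-fold

Step 1: 20 μL brought to 0.12 mL → factor 120/20 = 6
Step 2: unknown factor x
Step 3: 200 μL + 2200 μL = 2400 μL total → factor 2400/200 = 12
Step 4: 100 μL brought to 200 μL → factor 200/100 = 2
Product of known-step factors = 144
Overall factor = 8.00 × 10^5 cells/mL / (222 cells/mL) = 3603.6
x = 3603.6 / 144 = 25.0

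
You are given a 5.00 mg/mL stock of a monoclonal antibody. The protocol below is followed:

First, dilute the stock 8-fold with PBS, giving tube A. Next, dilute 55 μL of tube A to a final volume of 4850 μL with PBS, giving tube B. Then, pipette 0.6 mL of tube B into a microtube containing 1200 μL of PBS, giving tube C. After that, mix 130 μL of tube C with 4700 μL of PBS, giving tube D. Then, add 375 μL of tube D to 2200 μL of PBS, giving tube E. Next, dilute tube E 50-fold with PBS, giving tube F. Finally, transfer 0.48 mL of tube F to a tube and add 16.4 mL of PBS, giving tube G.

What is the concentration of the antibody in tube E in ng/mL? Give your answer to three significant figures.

9.26 ng/mL

Step 1: 8-fold → factor 8
Step 2: 55 μL brought to 4850 μL → factor 4850/55 = 88.182
Step 3: 0.6 mL + 1200 μL = 1.8 mL total → factor 1.8/0.6 = 3
Step 4: 130 μL + 4700 μL = 4830 μL total → factor 4830/130 = 37.154
Step 5: 375 μL + 2200 μL = 2575 μL total → factor 2575/375 = 6.8667
Dilution factor through tube E = 8 × 88.182 × 3 × 37.154 × 6.8667 = 5.3993 × 10^5
[tube E] = 5.00 mg/mL / 5.3993 × 10^5 = 9.260 × 10^-6 mg/mL = 9.26 ng/mL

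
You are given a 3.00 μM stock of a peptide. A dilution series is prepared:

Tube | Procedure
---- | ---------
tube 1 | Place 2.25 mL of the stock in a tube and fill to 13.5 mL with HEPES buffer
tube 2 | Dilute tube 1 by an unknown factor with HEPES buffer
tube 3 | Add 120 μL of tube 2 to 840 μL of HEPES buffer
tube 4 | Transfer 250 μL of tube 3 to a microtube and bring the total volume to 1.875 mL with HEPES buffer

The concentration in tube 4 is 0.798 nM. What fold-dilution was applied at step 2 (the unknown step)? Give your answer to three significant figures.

10.4-fold

Step 1: 2.25 mL brought to 13.5 mL → factor 13.5/2.25 = 6
Step 2: unknown factor x
Step 3: 120 μL + 840 μL = 960 μL total → factor 960/120 = 8
Step 4: 250 μL brought to 1.875 mL → factor 1875/250 = 7.5
Product of known-step factors = 360
Overall factor = 3.00 μM / (0.798 nM) = 3759.4
x = 3759.4 / 360 = 10.4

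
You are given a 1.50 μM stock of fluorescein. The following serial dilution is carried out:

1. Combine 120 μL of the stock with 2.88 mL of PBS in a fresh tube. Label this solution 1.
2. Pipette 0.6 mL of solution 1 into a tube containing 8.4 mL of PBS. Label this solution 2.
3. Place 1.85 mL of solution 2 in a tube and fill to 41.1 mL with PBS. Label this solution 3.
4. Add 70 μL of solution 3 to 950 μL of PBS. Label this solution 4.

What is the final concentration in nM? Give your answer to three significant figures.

Step 1: 120 μL + 2.88 mL = 3000 μL total → factor 3000/120 = 25
Step 2: 0.6 mL + 8.4 mL = 9 mL total → factor 9/0.6 = 15
Step 3: 1.85 mL brought to 41.1 mL → factor 41.1/1.85 = 22.216
Step 4: 70 μL + 950 μL = 1020 μL total → factor 1020/70 = 14.571
Overall dilution factor = 25 × 15 × 22.216 × 14.571 = 1.214 × 10^5
Final = 1.50 μM / 1.214 × 10^5 = 1.236 × 10^-5 μM = 0.0124 nM

0.0124 nM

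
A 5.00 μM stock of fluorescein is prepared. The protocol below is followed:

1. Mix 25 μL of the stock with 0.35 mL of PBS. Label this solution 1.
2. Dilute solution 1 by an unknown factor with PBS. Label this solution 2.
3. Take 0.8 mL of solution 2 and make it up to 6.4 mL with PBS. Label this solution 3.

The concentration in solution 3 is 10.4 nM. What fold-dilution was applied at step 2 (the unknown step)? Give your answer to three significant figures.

4.01-fold

Step 1: 25 μL + 0.35 mL = 375 μL total → factor 375/25 = 15
Step 2: unknown factor x
Step 3: 0.8 mL brought to 6.4 mL → factor 6.4/0.8 = 8
Product of known-step factors = 120
Overall factor = 5.00 μM / (10.4 nM) = 480.77
x = 480.77 / 120 = 4.01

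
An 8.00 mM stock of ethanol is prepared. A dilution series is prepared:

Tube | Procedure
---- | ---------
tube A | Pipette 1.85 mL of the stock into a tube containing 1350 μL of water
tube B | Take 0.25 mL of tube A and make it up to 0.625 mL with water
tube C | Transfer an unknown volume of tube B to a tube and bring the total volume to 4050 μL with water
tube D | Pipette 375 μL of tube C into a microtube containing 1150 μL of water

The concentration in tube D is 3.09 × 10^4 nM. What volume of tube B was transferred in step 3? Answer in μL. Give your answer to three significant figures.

Step 1: 1.85 mL + 1350 μL = 3.2 mL total → factor 3.2/1.85 = 1.7297
Step 2: 0.25 mL brought to 0.625 mL → factor 0.625/0.25 = 2.5
Step 3: v brought to 4050 μL → factor = 4050 μL/v
Step 4: 375 μL + 1150 μL = 1525 μL total → factor 1525/375 = 4.0667
Product of known-step factors = 17.586
Overall factor = 8.00 mM / (3.09 × 10^4 nM) = 258.9
Step-3 factor = 258.9 / 17.586 = 14.722
v = 4050 μL / 14.722 = 275 μL

275 μL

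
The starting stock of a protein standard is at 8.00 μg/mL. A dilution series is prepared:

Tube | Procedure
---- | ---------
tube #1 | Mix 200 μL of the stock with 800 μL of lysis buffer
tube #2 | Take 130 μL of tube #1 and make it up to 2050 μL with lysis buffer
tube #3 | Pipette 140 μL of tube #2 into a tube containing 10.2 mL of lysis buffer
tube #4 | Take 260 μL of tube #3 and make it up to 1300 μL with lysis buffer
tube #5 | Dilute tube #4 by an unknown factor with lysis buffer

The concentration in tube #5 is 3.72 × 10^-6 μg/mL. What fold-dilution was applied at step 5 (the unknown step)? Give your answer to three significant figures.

Step 1: 200 μL + 800 μL = 1000 μL total → factor 1000/200 = 5
Step 2: 130 μL brought to 2050 μL → factor 2050/130 = 15.769
Step 3: 140 μL + 10.2 mL = 10340 μL total → factor 10340/140 = 73.857
Step 4: 260 μL brought to 1300 μL → factor 1300/260 = 5
Step 5: unknown factor x
Product of known-step factors = 29117
Overall factor = 8.00 μg/mL / (3.72 × 10^-6 μg/mL) = 2.1505 × 10^6
x = 2.1505 × 10^6 / 29117 = 73.9

73.9-fold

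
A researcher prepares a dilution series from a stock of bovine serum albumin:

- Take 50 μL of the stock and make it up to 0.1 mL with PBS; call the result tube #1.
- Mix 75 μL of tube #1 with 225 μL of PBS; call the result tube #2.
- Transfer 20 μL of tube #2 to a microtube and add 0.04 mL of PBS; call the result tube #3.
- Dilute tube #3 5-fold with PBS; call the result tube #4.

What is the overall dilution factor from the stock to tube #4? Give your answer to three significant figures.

Step 1: 50 μL brought to 0.1 mL → factor 100/50 = 2
Step 2: 75 μL + 225 μL = 300 μL total → factor 300/75 = 4
Step 3: 20 μL + 0.04 mL = 60 μL total → factor 60/20 = 3
Step 4: 5-fold → factor 5
Overall dilution factor = 2 × 4 × 3 × 5 = 120

120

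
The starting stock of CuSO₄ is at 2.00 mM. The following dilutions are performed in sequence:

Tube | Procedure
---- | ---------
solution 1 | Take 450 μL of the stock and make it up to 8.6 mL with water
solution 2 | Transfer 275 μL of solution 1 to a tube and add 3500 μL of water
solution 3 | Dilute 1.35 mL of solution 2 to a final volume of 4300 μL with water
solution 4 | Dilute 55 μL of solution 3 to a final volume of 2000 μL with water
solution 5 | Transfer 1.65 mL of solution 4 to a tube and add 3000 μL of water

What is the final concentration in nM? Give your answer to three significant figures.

23.4 nM

Step 1: 450 μL brought to 8.6 mL → factor 8600/450 = 19.111
Step 2: 275 μL + 3500 μL = 3775 μL total → factor 3775/275 = 13.727
Step 3: 1.35 mL brought to 4300 μL → factor 4.3/1.35 = 3.1852
Step 4: 55 μL brought to 2000 μL → factor 2000/55 = 36.364
Step 5: 1.65 mL + 3000 μL = 4.65 mL total → factor 4.65/1.65 = 2.8182
Overall dilution factor = 19.111 × 13.727 × 3.1852 × 36.364 × 2.8182 = 85633
Final = 2.00 mM / 85633 = 2.336 × 10^-5 mM = 23.4 nM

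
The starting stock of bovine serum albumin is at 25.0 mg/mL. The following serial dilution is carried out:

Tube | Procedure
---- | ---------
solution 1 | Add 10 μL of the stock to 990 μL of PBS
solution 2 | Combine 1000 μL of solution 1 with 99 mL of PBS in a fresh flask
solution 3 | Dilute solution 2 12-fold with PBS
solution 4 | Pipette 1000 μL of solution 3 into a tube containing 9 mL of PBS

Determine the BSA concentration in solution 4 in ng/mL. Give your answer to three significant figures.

Step 1: 10 μL + 990 μL = 1000 μL total → factor 1000/10 = 100
Step 2: 1000 μL + 99 mL = 1 × 10^5 μL total → factor 1 × 10^5/1000 = 100
Step 3: 12-fold → factor 12
Step 4: 1000 μL + 9 mL = 10000 μL total → factor 10000/1000 = 10
Overall dilution factor = 100 × 100 × 12 × 10 = 1.2 × 10^6
Final = 25.0 mg/mL / 1.2 × 10^6 = 2.083 × 10^-5 mg/mL = 20.8 ng/mL

20.8 ng/mL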